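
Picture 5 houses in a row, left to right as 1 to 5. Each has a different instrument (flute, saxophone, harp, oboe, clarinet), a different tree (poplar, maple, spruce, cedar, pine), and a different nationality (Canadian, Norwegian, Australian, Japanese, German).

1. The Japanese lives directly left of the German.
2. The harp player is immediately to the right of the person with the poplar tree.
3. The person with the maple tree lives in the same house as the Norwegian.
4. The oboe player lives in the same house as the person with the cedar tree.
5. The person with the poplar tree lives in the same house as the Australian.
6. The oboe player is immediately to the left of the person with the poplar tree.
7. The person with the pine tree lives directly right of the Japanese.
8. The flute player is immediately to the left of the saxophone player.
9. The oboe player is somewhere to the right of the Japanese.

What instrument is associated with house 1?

flute

The harp player is narrowed to house 4 or 5; consider each.
Placing it in house 4 leads to a contradiction, so it's in house 5.
Clue 2 places the person with the poplar tree in house 4.
By clue 5, the Australian is in house 4.
From clue 6, the oboe player must be in house 3.
From clue 4, the person with the cedar tree must be in house 3.
The flute player is in house 1 (clue 8).
Clue 8: the saxophone player is in house 2.
That leaves clarinet as the instrument for house 4.
House 2's tree must be pine (nothing else left).
By clue 7, the Japanese is in house 1.
Clue 1: the German is in house 2.
Clue 3: the person with the maple tree is in house 5.
The only tree still possible for house 1 is spruce.
So house 3 gets Canadian for nationality.
That leaves Norwegian as the nationality for house 5.
So: house 1 = flute/spruce/Japanese, house 2 = saxophone/pine/German, house 3 = oboe/cedar/Canadian, house 4 = clarinet/poplar/Australian, house 5 = harp/maple/Norwegian.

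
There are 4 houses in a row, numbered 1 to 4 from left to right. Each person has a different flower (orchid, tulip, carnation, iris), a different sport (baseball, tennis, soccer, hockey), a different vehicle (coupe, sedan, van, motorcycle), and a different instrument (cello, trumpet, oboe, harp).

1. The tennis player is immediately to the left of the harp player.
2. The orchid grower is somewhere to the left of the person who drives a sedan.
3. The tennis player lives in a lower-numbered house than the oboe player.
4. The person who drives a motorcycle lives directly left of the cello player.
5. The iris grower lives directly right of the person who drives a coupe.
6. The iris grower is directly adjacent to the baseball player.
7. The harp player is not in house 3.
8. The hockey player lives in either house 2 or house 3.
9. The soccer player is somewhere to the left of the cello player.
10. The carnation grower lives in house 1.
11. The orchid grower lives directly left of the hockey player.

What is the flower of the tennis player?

carnation

Clue 10: the carnation grower is in house 1.
The only sport still possible for house 4 is baseball.
House 1 instrument: only trumpet fits.
Clue 6: the iris grower is in house 3.
Clue 11: the hockey player is in house 3.
That leaves orchid as the flower for house 2.
So house 4 gets tulip for flower.
The only sport still possible for house 2 is soccer.
From clue 1, the harp player must be in house 2.
Clue 5 places the person who drives a coupe in house 2.
House 1 sport: only tennis fits.
From clue 4, the person who drives a motorcycle must be in house 3.
Clue 4: the cello player is in house 4.
That leaves van as the vehicle for house 1.
That leaves sedan as the vehicle for house 4.
That leaves oboe as the instrument for house 3.
So: house 1 = carnation/tennis/van/trumpet, house 2 = orchid/soccer/coupe/harp, house 3 = iris/hockey/motorcycle/oboe, house 4 = tulip/baseball/sedan/cello.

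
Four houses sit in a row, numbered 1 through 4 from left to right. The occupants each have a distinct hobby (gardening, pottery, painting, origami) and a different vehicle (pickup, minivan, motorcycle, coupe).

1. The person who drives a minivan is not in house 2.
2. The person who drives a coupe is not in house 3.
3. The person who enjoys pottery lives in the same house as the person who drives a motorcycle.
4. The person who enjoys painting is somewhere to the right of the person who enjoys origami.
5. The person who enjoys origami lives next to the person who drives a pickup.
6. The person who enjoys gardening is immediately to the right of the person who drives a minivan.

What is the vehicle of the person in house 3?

motorcycle

The person who enjoys gardening is narrowed to house 2 or 4; consider each.
Placing it in house 4 leads to a contradiction, so it's in house 2.
The person who drives a minivan is in house 1 (clue 6).
So house 1 gets origami for hobby.
That leaves motorcycle as the vehicle for house 3.
Clue 3 places the person who enjoys pottery in house 3.
By clue 5, the person who drives a pickup is in house 2.
The only hobby still possible for house 4 is painting.
So house 4 gets coupe for vehicle.
So: house 1 = origami/minivan, house 2 = gardening/pickup, house 3 = pottery/motorcycle, house 4 = painting/coupe.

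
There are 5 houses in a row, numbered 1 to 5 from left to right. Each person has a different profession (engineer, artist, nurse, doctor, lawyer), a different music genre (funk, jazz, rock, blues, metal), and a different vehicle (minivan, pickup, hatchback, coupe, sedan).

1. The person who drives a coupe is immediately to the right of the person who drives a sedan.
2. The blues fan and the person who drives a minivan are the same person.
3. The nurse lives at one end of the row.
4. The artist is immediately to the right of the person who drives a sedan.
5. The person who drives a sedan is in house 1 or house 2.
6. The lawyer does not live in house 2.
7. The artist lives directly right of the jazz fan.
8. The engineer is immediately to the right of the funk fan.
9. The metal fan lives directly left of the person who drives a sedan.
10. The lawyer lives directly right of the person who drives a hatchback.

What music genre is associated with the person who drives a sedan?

Clue 9 places the metal fan in house 1.
By clue 9, the person who drives a sedan is in house 2.
Clue 1: the person who drives a coupe is in house 3.
The artist is in house 3 (clue 4).
By clue 7, the jazz fan is in house 2.
So house 2 gets doctor for profession.
House 1 vehicle: only pickup fits.
So house 5 gets minivan for vehicle.
From clue 2, the blues fan must be in house 5.
Clue 10: the lawyer is in house 5.
House 1 profession: only nurse fits.
House 4 profession: only engineer fits.
House 4 vehicle: only hatchback fits.
Clue 8 places the funk fan in house 3.
So house 4 gets rock for music genre.
So: house 1 = nurse/metal/pickup, house 2 = doctor/jazz/sedan, house 3 = artist/funk/coupe, house 4 = engineer/rock/hatchback, house 5 = lawyer/blues/minivan.

jazz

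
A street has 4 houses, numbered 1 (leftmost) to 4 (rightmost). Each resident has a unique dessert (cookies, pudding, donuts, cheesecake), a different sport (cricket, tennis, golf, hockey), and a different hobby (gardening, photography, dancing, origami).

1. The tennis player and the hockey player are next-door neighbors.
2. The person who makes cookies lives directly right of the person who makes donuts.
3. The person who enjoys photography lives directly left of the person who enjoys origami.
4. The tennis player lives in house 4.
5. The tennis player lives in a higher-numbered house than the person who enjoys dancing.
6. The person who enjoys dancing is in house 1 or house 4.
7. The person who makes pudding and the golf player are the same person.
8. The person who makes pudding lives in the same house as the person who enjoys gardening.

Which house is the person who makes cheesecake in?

1

Clue 4 places the tennis player in house 4.
By clue 6, the person who enjoys dancing is in house 1.
By clue 1, the hockey player is in house 3.
House 4's hobby must be origami (nothing else left).
By clue 3, the person who enjoys photography is in house 3.
The person who makes pudding is in house 2 (clue 7).
Clue 7 places the golf player in house 2.
Clue 8: the person who enjoys gardening is in house 2.
So house 1 gets cricket for sport.
Clue 2: the person who makes cookies is in house 4.
From clue 2, the person who makes donuts must be in house 3.
So house 1 gets cheesecake for dessert.
So: house 1 = cheesecake/cricket/dancing, house 2 = pudding/golf/gardening, house 3 = donuts/hockey/photography, house 4 = cookies/tennis/origami.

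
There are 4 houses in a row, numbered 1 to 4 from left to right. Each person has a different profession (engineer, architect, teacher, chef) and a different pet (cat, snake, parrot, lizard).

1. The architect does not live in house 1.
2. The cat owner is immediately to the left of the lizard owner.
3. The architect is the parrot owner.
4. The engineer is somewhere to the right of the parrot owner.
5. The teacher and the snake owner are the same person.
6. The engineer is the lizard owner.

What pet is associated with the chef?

cat

House 1 pet: only snake fits.
So house 4 gets lizard for pet.
Clue 2 places the cat owner in house 3.
The teacher is in house 1 (clue 5).
Clue 6 places the engineer in house 4.
House 2's pet must be parrot (nothing else left).
Clue 3: the architect is in house 2.
So house 3 gets chef for profession.
So: house 1 = teacher/snake, house 2 = architect/parrot, house 3 = chef/cat, house 4 = engineer/lizard.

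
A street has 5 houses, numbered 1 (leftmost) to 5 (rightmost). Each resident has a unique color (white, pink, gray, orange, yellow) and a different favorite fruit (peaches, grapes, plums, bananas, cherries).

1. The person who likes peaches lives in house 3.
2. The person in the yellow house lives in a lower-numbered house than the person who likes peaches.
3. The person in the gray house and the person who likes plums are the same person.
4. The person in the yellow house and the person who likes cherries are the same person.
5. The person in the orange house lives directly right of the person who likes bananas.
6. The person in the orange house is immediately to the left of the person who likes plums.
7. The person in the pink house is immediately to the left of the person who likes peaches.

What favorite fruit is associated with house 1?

cherries

Clue 1: the person who likes peaches is in house 3.
By clue 7, the person in the pink house is in house 2.
So house 1 gets yellow for color.
Clue 4: the person who likes cherries is in house 1.
From clue 5, the person in the orange house must be in house 3.
The person who likes bananas is in house 2 (clue 5).
The person who likes plums is in house 4 (clue 6).
So house 5 gets grapes for favorite fruit.
Clue 3 places the person in the gray house in house 4.
So house 5 gets white for color.
So: house 1 = yellow/cherries, house 2 = pink/bananas, house 3 = orange/peaches, house 4 = gray/plums, house 5 = white/grapes.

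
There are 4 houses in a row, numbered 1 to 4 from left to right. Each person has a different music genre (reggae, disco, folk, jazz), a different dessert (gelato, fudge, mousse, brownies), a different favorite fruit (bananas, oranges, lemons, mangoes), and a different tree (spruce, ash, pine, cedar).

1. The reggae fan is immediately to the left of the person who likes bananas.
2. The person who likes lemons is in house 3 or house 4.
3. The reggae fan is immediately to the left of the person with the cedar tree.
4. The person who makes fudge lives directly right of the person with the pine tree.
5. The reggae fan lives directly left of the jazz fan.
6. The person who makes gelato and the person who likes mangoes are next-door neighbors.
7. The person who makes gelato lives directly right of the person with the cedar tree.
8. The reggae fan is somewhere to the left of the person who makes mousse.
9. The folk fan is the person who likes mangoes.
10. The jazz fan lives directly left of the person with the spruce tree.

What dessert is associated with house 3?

gelato

The only dessert still possible for house 1 is brownies.
House 1's favorite fruit must be oranges (nothing else left).
The jazz fan is narrowed to house 2 or 3; consider each.
Placing it in house 3 leads to a contradiction, so it's in house 2.
From clue 5, the reggae fan must be in house 1.
From clue 10, the person with the spruce tree must be in house 3.
That leaves cedar as the tree for house 2.
That leaves ash as the tree for house 4.
From clue 1, the person who likes bananas must be in house 2.
Clue 4: the person who makes fudge is in house 2.
From clue 7, the person who makes gelato must be in house 3.
House 4 dessert: only mousse fits.
That leaves pine as the tree for house 1.
By clue 6, the person who likes mangoes is in house 4.
By clue 9, the folk fan is in house 4.
House 3's music genre must be disco (nothing else left).
House 3's favorite fruit must be lemons (nothing else left).
So: house 1 = reggae/brownies/oranges/pine, house 2 = jazz/fudge/bananas/cedar, house 3 = disco/gelato/lemons/spruce, house 4 = folk/mousse/mangoes/ash.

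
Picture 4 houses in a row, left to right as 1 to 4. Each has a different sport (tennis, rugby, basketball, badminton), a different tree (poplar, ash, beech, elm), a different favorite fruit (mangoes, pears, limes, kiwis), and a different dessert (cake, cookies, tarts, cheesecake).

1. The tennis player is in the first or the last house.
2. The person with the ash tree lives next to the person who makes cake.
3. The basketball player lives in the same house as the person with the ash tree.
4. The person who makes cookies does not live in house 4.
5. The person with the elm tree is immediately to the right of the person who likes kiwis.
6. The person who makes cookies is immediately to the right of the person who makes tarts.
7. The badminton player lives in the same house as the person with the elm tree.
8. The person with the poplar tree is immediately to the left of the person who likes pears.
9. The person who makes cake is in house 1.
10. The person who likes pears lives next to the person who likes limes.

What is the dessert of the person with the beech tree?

Clue 9: the person who makes cake is in house 1.
The only dessert still possible for house 2 is tarts.
So house 4 gets cheesecake for dessert.
From clue 2, the person with the ash tree must be in house 2.
From clue 3, the basketball player must be in house 2.
That leaves cookies as the dessert for house 3.
The badminton player is narrowed to house 3 or 4; consider each.
Placing it in house 3 leads to a contradiction, so it's in house 4.
The person with the elm tree is in house 4 (clue 7).
House 3's sport must be rugby (nothing else left).
From clue 5, the person who likes kiwis must be in house 3.
That leaves tennis as the sport for house 1.
By clue 10, the person who likes pears is in house 2.
That leaves limes as the favorite fruit for house 1.
So house 4 gets mangoes for favorite fruit.
The person with the poplar tree is in house 1 (clue 8).
So house 3 gets beech for tree.
So: house 1 = tennis/poplar/limes/cake, house 2 = basketball/ash/pears/tarts, house 3 = rugby/beech/kiwis/cookies, house 4 = badminton/elm/mangoes/cheesecake.

cookies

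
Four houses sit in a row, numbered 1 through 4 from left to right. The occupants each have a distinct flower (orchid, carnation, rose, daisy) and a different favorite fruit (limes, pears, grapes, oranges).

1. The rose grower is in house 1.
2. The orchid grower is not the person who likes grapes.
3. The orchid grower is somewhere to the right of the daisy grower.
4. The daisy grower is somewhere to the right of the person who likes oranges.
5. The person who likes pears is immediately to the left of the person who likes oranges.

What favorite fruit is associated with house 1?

From clue 1, the rose grower must be in house 1.
By clue 5, the person who likes pears is in house 1.
By clue 5, the person who likes oranges is in house 2.
The daisy grower is in house 3 (clue 4).
House 2 flower: only carnation fits.
The only flower still possible for house 4 is orchid.
By clue 2, the person who likes grapes is in house 3.
That leaves limes as the favorite fruit for house 4.
So: house 1 = rose/pears, house 2 = carnation/oranges, house 3 = daisy/grapes, house 4 = orchid/limes.

pears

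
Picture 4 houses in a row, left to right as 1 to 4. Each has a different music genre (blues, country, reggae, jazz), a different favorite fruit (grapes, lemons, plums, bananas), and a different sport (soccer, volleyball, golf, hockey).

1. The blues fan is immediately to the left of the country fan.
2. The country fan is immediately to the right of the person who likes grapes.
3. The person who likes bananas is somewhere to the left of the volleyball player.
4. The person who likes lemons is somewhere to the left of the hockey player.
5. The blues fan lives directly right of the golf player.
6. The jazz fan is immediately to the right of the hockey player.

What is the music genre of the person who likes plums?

That leaves reggae as the music genre for house 1.
That leaves plums as the favorite fruit for house 4.
So house 2 gets blues for music genre.
Clue 1: the country fan is in house 3.
The person who likes grapes is in house 2 (clue 2).
From clue 5, the golf player must be in house 1.
The only music genre still possible for house 4 is jazz.
The only favorite fruit still possible for house 1 is lemons.
So house 3 gets bananas for favorite fruit.
Clue 3: the volleyball player is in house 4.
By clue 6, the hockey player is in house 3.
The only sport still possible for house 2 is soccer.
So: house 1 = reggae/lemons/golf, house 2 = blues/grapes/soccer, house 3 = country/bananas/hockey, house 4 = jazz/plums/volleyball.

jazz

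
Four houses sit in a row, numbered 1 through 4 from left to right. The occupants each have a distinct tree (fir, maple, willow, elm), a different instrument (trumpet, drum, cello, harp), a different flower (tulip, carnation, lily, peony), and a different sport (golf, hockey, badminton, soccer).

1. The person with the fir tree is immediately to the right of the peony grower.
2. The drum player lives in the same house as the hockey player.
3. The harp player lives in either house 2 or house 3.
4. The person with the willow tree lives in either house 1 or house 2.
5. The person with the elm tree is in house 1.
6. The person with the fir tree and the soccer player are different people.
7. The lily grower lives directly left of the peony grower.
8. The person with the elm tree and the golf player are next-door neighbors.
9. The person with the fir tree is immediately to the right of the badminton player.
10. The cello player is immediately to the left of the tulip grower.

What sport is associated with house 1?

soccer

The person with the elm tree is in house 1 (clue 5).
The golf player is in house 2 (clue 8).
From clue 9, the person with the fir tree must be in house 4.
The badminton player is in house 3 (clue 9).
The only tree still possible for house 2 is willow.
House 3 tree: only maple fits.
Clue 1: the peony grower is in house 3.
Clue 6: the soccer player is in house 1.
From clue 7, the lily grower must be in house 2.
House 1's flower must be carnation (nothing else left).
So house 4 gets tulip for flower.
House 4 sport: only hockey fits.
Clue 2: the drum player is in house 4.
Clue 10: the cello player is in house 3.
So house 1 gets trumpet for instrument.
House 2's instrument must be harp (nothing else left).
So: house 1 = elm/trumpet/carnation/soccer, house 2 = willow/harp/lily/golf, house 3 = maple/cello/peony/badminton, house 4 = fir/drum/tulip/hockey.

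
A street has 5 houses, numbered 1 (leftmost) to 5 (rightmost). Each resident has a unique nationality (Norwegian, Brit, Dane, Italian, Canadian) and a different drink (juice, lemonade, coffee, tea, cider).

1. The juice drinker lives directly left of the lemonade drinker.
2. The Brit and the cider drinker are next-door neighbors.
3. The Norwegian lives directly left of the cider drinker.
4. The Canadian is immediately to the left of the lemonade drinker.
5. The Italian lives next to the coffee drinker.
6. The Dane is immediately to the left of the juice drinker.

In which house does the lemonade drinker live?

3

The Canadian is narrowed to house 2 or 3 or 4; consider each.
Placing it in house 3 and house 4 leads to a contradiction, so it's in house 2.
The lemonade drinker is in house 3 (clue 4).
Clue 1: the juice drinker is in house 2.
From clue 6, the Dane must be in house 1.
House 1 drink: only tea fits.
The Norwegian is narrowed to house 3 or 4; consider each.
Placing it in house 4 leads to a contradiction, so it's in house 3.
Clue 3: the cider drinker is in house 4.
So house 5 gets coffee for drink.
The Brit is in house 5 (clue 2).
Clue 5: the Italian is in house 4.
So: house 1 = Dane/tea, house 2 = Canadian/juice, house 3 = Norwegian/lemonade, house 4 = Italian/cider, house 5 = Brit/coffee.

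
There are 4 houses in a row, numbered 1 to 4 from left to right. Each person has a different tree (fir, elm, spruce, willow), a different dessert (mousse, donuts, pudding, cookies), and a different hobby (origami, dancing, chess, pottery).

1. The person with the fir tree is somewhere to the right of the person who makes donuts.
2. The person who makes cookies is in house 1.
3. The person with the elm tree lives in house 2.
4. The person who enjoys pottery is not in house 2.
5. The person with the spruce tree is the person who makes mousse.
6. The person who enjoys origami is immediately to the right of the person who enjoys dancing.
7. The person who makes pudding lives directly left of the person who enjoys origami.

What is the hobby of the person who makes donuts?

The person who makes cookies is in house 1 (clue 2).
Clue 3: the person with the elm tree is in house 2.
That leaves mousse as the dessert for house 4.
By clue 5, the person with the spruce tree is in house 4.
So house 1 gets willow for tree.
So house 3 gets fir for tree.
From clue 1, the person who makes donuts must be in house 2.
The only dessert still possible for house 3 is pudding.
Clue 7: the person who enjoys origami is in house 4.
By clue 6, the person who enjoys dancing is in house 3.
That leaves pottery as the hobby for house 1.
House 2 hobby: only chess fits.
So: house 1 = willow/cookies/pottery, house 2 = elm/donuts/chess, house 3 = fir/pudding/dancing, house 4 = spruce/mousse/origami.

chess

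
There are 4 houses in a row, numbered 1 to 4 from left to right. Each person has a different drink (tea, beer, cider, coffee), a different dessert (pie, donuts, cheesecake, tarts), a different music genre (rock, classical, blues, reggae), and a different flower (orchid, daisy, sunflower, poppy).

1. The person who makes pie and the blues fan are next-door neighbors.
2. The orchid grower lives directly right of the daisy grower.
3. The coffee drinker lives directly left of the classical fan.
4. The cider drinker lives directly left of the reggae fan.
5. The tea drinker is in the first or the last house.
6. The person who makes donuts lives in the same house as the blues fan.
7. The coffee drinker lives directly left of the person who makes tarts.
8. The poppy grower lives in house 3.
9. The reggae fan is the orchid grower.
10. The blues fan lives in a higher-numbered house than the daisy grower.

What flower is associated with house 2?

Clue 8: the poppy grower is in house 3.
So house 1 gets rock for music genre.
Clue 2: the orchid grower is in house 2.
Clue 2 places the daisy grower in house 1.
By clue 9, the reggae fan is in house 2.
House 4 flower: only sunflower fits.
By clue 4, the cider drinker is in house 1.
House 1's dessert must be cheesecake (nothing else left).
That leaves pie as the dessert for house 2.
From clue 1, the blues fan must be in house 3.
The person who makes donuts is in house 3 (clue 6).
House 4's drink must be tea (nothing else left).
That leaves tarts as the dessert for house 4.
That leaves classical as the music genre for house 4.
The coffee drinker is in house 3 (clue 3).
So house 2 gets beer for drink.
So: house 1 = cider/cheesecake/rock/daisy, house 2 = beer/pie/reggae/orchid, house 3 = coffee/donuts/blues/poppy, house 4 = tea/tarts/classical/sunflower.

orchid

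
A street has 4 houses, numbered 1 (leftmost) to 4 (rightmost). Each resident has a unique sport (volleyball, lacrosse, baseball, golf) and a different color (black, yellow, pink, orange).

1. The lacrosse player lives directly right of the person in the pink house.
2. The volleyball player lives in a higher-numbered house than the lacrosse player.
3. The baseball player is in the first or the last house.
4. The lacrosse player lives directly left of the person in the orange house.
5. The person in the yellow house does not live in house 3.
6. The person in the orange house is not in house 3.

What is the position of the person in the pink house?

From clue 6, the person in the orange house must be in house 4.
The lacrosse player is in house 3 (clue 4).
The only sport still possible for house 2 is golf.
That leaves black as the color for house 3.
The person in the pink house is in house 2 (clue 1).
House 1's sport must be baseball (nothing else left).
House 4 sport: only volleyball fits.
That leaves yellow as the color for house 1.
So: house 1 = baseball/yellow, house 2 = golf/pink, house 3 = lacrosse/black, house 4 = volleyball/orange.

2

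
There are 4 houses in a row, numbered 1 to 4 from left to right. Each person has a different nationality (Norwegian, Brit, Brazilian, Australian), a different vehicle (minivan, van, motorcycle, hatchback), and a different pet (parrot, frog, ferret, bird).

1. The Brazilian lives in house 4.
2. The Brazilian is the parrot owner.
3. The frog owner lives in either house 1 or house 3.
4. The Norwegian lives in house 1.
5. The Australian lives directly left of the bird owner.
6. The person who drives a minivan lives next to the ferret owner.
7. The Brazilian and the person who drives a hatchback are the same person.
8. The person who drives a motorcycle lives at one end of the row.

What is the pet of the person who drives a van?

By clue 1, the Brazilian is in house 4.
Clue 2 places the parrot owner in house 4.
The Norwegian is in house 1 (clue 4).
From clue 7, the person who drives a hatchback must be in house 4.
From clue 5, the Australian must be in house 2.
Clue 5: the bird owner is in house 3.
House 3 nationality: only Brit fits.
So house 1 gets motorcycle for vehicle.
The only pet still possible for house 2 is ferret.
From clue 6, the person who drives a minivan must be in house 3.
That leaves van as the vehicle for house 2.
House 1's pet must be frog (nothing else left).
So: house 1 = Norwegian/motorcycle/frog, house 2 = Australian/van/ferret, house 3 = Brit/minivan/bird, house 4 = Brazilian/hatchback/parrot.

ferret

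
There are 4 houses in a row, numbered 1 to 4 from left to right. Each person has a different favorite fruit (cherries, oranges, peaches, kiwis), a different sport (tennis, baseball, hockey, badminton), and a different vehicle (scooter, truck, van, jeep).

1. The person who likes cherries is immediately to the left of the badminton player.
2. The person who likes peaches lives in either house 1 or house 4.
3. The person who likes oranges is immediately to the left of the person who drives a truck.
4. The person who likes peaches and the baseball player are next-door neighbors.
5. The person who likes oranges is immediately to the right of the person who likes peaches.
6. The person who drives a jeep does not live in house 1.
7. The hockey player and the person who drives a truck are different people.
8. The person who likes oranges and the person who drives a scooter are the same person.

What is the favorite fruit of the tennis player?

cherries

Clue 5 places the person who likes oranges in house 2.
By clue 5, the person who likes peaches is in house 1.
By clue 8, the person who drives a scooter is in house 2.
House 4 favorite fruit: only kiwis fits.
That leaves van as the vehicle for house 1.
The badminton player is in house 4 (clue 1).
By clue 3, the person who drives a truck is in house 3.
By clue 4, the baseball player is in house 2.
That leaves cherries as the favorite fruit for house 3.
That leaves tennis as the sport for house 3.
That leaves jeep as the vehicle for house 4.
House 1's sport must be hockey (nothing else left).
So: house 1 = peaches/hockey/van, house 2 = oranges/baseball/scooter, house 3 = cherries/tennis/truck, house 4 = kiwis/badminton/jeep.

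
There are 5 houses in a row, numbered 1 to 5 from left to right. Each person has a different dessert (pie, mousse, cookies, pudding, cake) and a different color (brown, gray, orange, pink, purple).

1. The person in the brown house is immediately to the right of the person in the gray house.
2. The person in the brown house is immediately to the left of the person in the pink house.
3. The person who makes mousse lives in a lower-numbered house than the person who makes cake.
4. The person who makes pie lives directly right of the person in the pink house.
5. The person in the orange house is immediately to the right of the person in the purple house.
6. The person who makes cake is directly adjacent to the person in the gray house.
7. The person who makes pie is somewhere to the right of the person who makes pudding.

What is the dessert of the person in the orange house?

cookies

House 5 color: only orange fits.
By clue 5, the person in the purple house is in house 4.
The only color still possible for house 1 is gray.
House 2 color: only brown fits.
House 3 color: only pink fits.
The person who makes pie is in house 4 (clue 4).
By clue 6, the person who makes cake is in house 2.
The only dessert still possible for house 5 is cookies.
Clue 3: the person who makes mousse is in house 1.
The only dessert still possible for house 3 is pudding.
So: house 1 = mousse/gray, house 2 = cake/brown, house 3 = pudding/pink, house 4 = pie/purple, house 5 = cookies/orange.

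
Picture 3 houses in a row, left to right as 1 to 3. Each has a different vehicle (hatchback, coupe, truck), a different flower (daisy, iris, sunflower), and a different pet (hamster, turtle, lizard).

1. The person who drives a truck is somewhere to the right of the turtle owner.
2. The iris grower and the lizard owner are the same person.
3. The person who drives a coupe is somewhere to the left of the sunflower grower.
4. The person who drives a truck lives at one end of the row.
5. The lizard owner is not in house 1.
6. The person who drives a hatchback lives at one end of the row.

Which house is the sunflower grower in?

By clue 4, the person who drives a truck is in house 3.
That leaves coupe as the vehicle for house 2.
Clue 3: the sunflower grower is in house 3.
House 1's vehicle must be hatchback (nothing else left).
The only flower still possible for house 1 is daisy.
That leaves iris as the flower for house 2.
By clue 2, the lizard owner is in house 2.
House 3's pet must be hamster (nothing else left).
That leaves turtle as the pet for house 1.
So: house 1 = hatchback/daisy/turtle, house 2 = coupe/iris/lizard, house 3 = truck/sunflower/hamster.

3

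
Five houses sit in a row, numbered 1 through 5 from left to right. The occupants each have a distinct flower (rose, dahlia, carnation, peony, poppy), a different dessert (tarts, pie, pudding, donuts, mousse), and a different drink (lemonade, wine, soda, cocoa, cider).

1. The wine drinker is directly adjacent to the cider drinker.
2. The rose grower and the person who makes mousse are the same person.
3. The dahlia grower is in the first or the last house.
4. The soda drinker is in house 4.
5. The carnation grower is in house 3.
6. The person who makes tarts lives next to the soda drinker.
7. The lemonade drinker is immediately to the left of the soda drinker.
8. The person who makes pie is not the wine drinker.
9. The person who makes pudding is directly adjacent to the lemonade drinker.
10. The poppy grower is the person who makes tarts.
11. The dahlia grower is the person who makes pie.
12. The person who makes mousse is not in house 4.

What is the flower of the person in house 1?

Clue 4: the soda drinker is in house 4.
The carnation grower is in house 3 (clue 5).
Clue 7 places the lemonade drinker in house 3.
That leaves poppy as the flower for house 5.
The person who makes tarts is in house 5 (clue 10).
By clue 11, the person who makes pie is in house 1.
House 1 flower: only dahlia fits.
So house 4 gets peony for flower.
That leaves mousse as the dessert for house 2.
That leaves donuts as the dessert for house 3.
House 4's dessert must be pudding (nothing else left).
So house 5 gets cocoa for drink.
The wine drinker is in house 2 (clue 8).
House 2's flower must be rose (nothing else left).
That leaves cider as the drink for house 1.
So: house 1 = dahlia/pie/cider, house 2 = rose/mousse/wine, house 3 = carnation/donuts/lemonade, house 4 = peony/pudding/soda, house 5 = poppy/tarts/cocoa.

dahlia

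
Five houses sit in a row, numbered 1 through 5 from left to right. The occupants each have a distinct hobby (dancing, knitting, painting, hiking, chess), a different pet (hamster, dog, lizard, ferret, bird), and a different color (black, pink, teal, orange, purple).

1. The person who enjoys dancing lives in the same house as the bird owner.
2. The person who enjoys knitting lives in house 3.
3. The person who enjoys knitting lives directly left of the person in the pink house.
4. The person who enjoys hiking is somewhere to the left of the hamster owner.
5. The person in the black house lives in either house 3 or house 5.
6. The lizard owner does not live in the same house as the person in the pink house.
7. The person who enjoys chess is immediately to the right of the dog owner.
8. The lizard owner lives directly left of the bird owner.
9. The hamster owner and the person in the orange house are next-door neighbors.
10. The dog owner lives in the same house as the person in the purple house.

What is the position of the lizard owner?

3

Clue 2 places the person who enjoys knitting in house 3.
The person in the pink house is in house 4 (clue 3).
That leaves ferret as the pet for house 5.
House 5 hobby: only painting fits.
House 1's hobby must be hiking (nothing else left).
The person who enjoys chess is narrowed to house 2 or 4; consider each.
Placing it in house 4 leads to a contradiction, so it's in house 2.
Clue 7 places the dog owner in house 1.
From clue 10, the person in the purple house must be in house 1.
House 4 hobby: only dancing fits.
So house 3 gets lizard for pet.
Clue 1 places the bird owner in house 4.
So house 2 gets hamster for pet.
House 2 color: only teal fits.
By clue 9, the person in the orange house is in house 3.
House 5 color: only black fits.
So: house 1 = hiking/dog/purple, house 2 = chess/hamster/teal, house 3 = knitting/lizard/orange, house 4 = dancing/bird/pink, house 5 = painting/ferret/black.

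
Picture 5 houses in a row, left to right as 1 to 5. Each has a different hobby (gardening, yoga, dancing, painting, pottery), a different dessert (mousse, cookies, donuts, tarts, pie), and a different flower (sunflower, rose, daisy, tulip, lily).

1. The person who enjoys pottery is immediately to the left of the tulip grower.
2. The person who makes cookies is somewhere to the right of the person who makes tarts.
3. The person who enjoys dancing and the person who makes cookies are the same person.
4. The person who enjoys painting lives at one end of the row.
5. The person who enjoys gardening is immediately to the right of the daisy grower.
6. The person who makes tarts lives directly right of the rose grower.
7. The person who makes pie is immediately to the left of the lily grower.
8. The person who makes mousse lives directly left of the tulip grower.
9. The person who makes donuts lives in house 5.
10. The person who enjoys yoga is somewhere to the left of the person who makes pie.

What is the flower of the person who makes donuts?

Clue 9: the person who makes donuts is in house 5.
House 1 dessert: only mousse fits.
Clue 8 places the tulip grower in house 2.
Clue 1 places the person who enjoys pottery in house 1.
Clue 6 places the person who makes tarts in house 2.
So house 1 gets rose for flower.
The only hobby still possible for house 2 is yoga.
House 3 hobby: only dancing fits.
House 4 hobby: only gardening fits.
House 5 hobby: only painting fits.
The person who makes cookies is in house 3 (clue 3).
The daisy grower is in house 3 (clue 5).
So house 4 gets pie for dessert.
Clue 7 places the lily grower in house 5.
So house 4 gets sunflower for flower.
So: house 1 = pottery/mousse/rose, house 2 = yoga/tarts/tulip, house 3 = dancing/cookies/daisy, house 4 = gardening/pie/sunflower, house 5 = painting/donuts/lily.

lily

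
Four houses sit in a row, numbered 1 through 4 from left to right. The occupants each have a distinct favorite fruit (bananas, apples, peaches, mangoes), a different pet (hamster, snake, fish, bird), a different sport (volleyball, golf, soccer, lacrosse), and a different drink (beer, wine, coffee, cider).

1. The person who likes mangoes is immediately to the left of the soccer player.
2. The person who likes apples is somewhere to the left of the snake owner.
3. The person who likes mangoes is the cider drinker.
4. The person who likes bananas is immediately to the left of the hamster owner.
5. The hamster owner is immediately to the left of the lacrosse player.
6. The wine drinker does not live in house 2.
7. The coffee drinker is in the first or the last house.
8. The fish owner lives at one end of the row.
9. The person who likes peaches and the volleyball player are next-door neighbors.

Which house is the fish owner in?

House 4's favorite fruit must be peaches (nothing else left).
From clue 9, the volleyball player must be in house 3.
House 1's sport must be golf (nothing else left).
That leaves soccer as the sport for house 2.
That leaves lacrosse as the sport for house 4.
The person who likes mangoes is in house 1 (clue 1).
From clue 3, the cider drinker must be in house 1.
From clue 5, the hamster owner must be in house 3.
House 3 favorite fruit: only apples fits.
House 2's drink must be beer (nothing else left).
The only drink still possible for house 3 is wine.
That leaves coffee as the drink for house 4.
The snake owner is in house 4 (clue 2).
House 2's favorite fruit must be bananas (nothing else left).
House 1's pet must be fish (nothing else left).
The only pet still possible for house 2 is bird.
So: house 1 = mangoes/fish/golf/cider, house 2 = bananas/bird/soccer/beer, house 3 = apples/hamster/volleyball/wine, house 4 = peaches/snake/lacrosse/coffee.

1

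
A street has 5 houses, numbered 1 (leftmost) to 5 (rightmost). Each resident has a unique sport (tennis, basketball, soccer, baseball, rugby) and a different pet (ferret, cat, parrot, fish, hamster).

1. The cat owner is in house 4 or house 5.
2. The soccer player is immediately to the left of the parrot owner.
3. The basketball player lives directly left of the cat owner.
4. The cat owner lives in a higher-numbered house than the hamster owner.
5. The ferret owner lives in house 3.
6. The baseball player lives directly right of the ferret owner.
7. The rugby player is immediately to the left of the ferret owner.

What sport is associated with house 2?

rugby

The ferret owner is in house 3 (clue 5).
The baseball player is in house 4 (clue 6).
From clue 7, the rugby player must be in house 2.
House 5's sport must be tennis (nothing else left).
Clue 3: the cat owner is in house 4.
House 1's sport must be soccer (nothing else left).
So house 3 gets basketball for sport.
House 1's pet must be hamster (nothing else left).
That leaves parrot as the pet for house 2.
The only pet still possible for house 5 is fish.
So: house 1 = soccer/hamster, house 2 = rugby/parrot, house 3 = basketball/ferret, house 4 = baseball/cat, house 5 = tennis/fish.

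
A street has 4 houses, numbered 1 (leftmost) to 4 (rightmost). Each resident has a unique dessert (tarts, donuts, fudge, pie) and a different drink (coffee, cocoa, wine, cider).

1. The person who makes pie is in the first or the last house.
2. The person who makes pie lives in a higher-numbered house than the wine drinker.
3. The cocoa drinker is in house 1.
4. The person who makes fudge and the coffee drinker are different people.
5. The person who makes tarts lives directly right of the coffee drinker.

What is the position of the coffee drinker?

2

From clue 2, the person who makes pie must be in house 4.
Clue 3 places the cocoa drinker in house 1.
So house 4 gets cider for drink.
Clue 5 places the person who makes tarts in house 3.
Clue 5: the coffee drinker is in house 2.
House 3 drink: only wine fits.
The person who makes fudge is in house 1 (clue 4).
House 2's dessert must be donuts (nothing else left).
So: house 1 = fudge/cocoa, house 2 = donuts/coffee, house 3 = tarts/wine, house 4 = pie/cider.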